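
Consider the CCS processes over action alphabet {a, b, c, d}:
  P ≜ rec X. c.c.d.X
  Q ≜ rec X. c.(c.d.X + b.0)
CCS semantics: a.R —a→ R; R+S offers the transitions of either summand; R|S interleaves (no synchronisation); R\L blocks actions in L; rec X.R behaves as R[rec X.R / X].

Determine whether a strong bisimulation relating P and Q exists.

P ≁ Q

Reachable graph of P (3 states):
  p0 = rec X. c.c.d.X | --c--▸ p1
  p1 = c.d.(rec X. c.c.d.X) | --c--▸ p2
  p2 = d.(rec X. c.c.d.X) | --d--▸ p0
Reachable graph of Q (4 states):
  q0 = rec X. c.(c.d.X + b.0) | --c--▸ q1
  q1 = c.d.(rec X. c.(c.d.X + b.0)) + b.0 | --b--▸ q2, --c--▸ q3
  q2 = 0 | stopped
  q3 = d.(rec X. c.(c.d.X + b.0)) | --d--▸ q0
Coarsest stable partition (strong bisimilarity classes):
  B0 = {p0}
  B1 = {p1}
  B2 = {p2}
  B3 = {q0}
  B4 = {q1}
  B5 = {q3}
  B6 = {q2}
p0 ∈ B0, q0 ∈ B3 → different blocks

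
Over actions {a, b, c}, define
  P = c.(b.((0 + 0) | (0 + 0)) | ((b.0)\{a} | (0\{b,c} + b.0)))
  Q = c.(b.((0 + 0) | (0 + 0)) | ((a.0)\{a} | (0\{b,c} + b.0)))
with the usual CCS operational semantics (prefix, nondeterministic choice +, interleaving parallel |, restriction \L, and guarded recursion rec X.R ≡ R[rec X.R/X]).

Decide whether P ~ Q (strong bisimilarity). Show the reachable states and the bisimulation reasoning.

LTS(P): 9 reachable states
  m0 = c.(b.((0 + 0) | (0 + 0)) | ((b.0)\{a} | (0\{b,c} + b.0))) has moves -c-> m1
  m1 = b.((0 + 0) | (0 + 0)) | ((b.0)\{a} | (0\{b,c} + b.0)) has moves -b-> m2, -b-> m3, -b-> m4
  m2 = (0 + 0) | (0 + 0) | ((b.0)\{a} | (0\{b,c} + b.0)) has moves -b-> m5, -b-> m6
  m3 = b.((0 + 0) | (0 + 0)) | ((b.0)\{a} | 0) has moves -b-> m5, -b-> m7
  m4 = b.((0 + 0) | (0 + 0)) | (0\{a} | (0\{b,c} + b.0)) has moves -b-> m6, -b-> m7
  m5 = (0 + 0) | (0 + 0) | ((b.0)\{a} | 0) has moves -b-> m8
  m6 = (0 + 0) | (0 + 0) | (0\{a} | (0\{b,c} + b.0)) has moves -b-> m8
  m7 = b.((0 + 0) | (0 + 0)) | (0\{a} | 0) has moves -b-> m8
  m8 = (0 + 0) | (0 + 0) | (0\{a} | 0) has moves ∅
LTS(Q): 5 reachable states
  n0 = c.(b.((0 + 0) | (0 + 0)) | ((a.0)\{a} | (0\{b,c} + b.0))) has moves -c-> n1
  n1 = b.((0 + 0) | (0 + 0)) | ((a.0)\{a} | (0\{b,c} + b.0)) has moves -b-> n2, -b-> n3
  n2 = (0 + 0) | (0 + 0) | ((a.0)\{a} | (0\{b,c} + b.0)) has moves -b-> n4
  n3 = b.((0 + 0) | (0 + 0)) | ((a.0)\{a} | 0) has moves -b-> n4
  n4 = (0 + 0) | (0 + 0) | ((a.0)\{a} | 0) has moves ∅
Partition-refinement fixed point:
  B0 = {m0}
  B1 = {m1}
  B2 = {m2, m3, m4, n1}
  B3 = {m5, m6, m7, n2, n3}
  B4 = {m8, n4}
  B5 = {n0}
m0 ∈ B0, n0 ∈ B5 → different blocks

P ≁ Q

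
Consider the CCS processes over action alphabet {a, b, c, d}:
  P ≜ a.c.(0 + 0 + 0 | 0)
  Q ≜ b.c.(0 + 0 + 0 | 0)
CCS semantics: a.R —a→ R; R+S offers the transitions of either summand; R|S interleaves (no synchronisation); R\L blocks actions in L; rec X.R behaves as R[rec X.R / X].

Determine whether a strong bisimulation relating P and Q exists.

P's transition system — 3 states:
  p0 = a.c.(0 + 0 + 0 | 0) ⊢ ··a··> p1
  p1 = c.(0 + 0 + 0 | 0) ⊢ ··c··> p2
  p2 = 0 + 0 + 0 | 0 ⊢ ·
Q's transition system — 3 states:
  q0 = b.c.(0 + 0 + 0 | 0) ⊢ ··b··> q1
  q1 = c.(0 + 0 + 0 | 0) ⊢ ··c··> q2
  q2 = 0 + 0 + 0 | 0 ⊢ ·
Coarsest stable partition (strong bisimilarity classes):
  B0 = {p0}
  B1 = {p1, q1}
  B2 = {p2, q2}
  B3 = {q0}
p0 ∈ B0, q0 ∈ B3 → different blocks

P ≁ Q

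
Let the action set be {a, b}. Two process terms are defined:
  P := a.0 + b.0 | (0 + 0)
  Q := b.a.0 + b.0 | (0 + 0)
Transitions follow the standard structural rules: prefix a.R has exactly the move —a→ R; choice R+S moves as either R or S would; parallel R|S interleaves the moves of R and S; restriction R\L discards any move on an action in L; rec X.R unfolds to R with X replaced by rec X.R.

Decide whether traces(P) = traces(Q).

trace-distinct — witness ⟨a⟩

Reachable graph of P (3 states):
  u0 = a.0 + b.0 | (0 + 0) → ··a··> u1, ··b··> u2
  u1 = 0 → stopped
  u2 = 0 | (0 + 0) → stopped
Reachable graph of Q (4 states):
  v0 = b.a.0 + b.0 | (0 + 0) → ··b··> v1, ··b··> v2
  v1 = 0 | (0 + 0) → stopped
  v2 = a.0 → ··a··> v3
  v3 = 0 → stopped
Run σ = ⟨a⟩ on P: start {u0}
  step 1 (a): {u1}
  ✓ P
Run σ = ⟨a⟩ on Q: start {v0}
  step 1 (a): ∅ (Q stuck)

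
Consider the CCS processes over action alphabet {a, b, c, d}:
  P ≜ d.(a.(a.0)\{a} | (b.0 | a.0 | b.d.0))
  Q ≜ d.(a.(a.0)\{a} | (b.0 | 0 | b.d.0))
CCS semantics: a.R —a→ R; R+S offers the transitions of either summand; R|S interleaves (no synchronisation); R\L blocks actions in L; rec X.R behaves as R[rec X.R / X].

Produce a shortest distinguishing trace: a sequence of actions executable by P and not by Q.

daa

Reachable graph of P (25 states):
  p0 = d.(a.(a.0)\{a} | (b.0 | a.0 | b.d.0)) has moves =d=> p1
  p1 = a.(a.0)\{a} | (b.0 | a.0 | b.d.0) has moves =a=> p2, =a=> p3, =b=> p4, =b=> p5
  p2 = (a.0)\{a} | (b.0 | a.0 | b.d.0) has moves =a=> p6, =b=> p7, =b=> p8
  p3 = a.(a.0)\{a} | (b.0 | 0 | b.d.0) has moves =a=> p6, =b=> p10, =b=> p9
  p4 = a.(a.0)\{a} | (0 | a.0 | b.d.0) has moves =a=> p7, =a=> p9, =b=> p11
  p5 = a.(a.0)\{a} | (b.0 | a.0 | d.0) has moves =a=> p10, =a=> p8, =b=> p11, =d=> p12
  p6 = (a.0)\{a} | (b.0 | 0 | b.d.0) has moves =b=> p13, =b=> p14
  p7 = (a.0)\{a} | (0 | a.0 | b.d.0) has moves =a=> p13, =b=> p15
  p8 = (a.0)\{a} | (b.0 | a.0 | d.0) has moves =a=> p14, =b=> p15, =d=> p16
  p9 = a.(a.0)\{a} | (0 | 0 | b.d.0) has moves =a=> p13, =b=> p17
  p10 = a.(a.0)\{a} | (b.0 | 0 | d.0) has moves =a=> p14, =b=> p17, =d=> p18
  p11 = a.(a.0)\{a} | (0 | a.0 | d.0) has moves =a=> p15, =a=> p17, =d=> p19
  p12 = a.(a.0)\{a} | (b.0 | a.0 | 0) has moves =a=> p16, =a=> p18, =b=> p19
  p13 = (a.0)\{a} | (0 | 0 | b.d.0) has moves =b=> p20
  p14 = (a.0)\{a} | (b.0 | 0 | d.0) has moves =b=> p20, =d=> p21
  p15 = (a.0)\{a} | (0 | a.0 | d.0) has moves =a=> p20, =d=> p22
  p16 = (a.0)\{a} | (b.0 | a.0 | 0) has moves =a=> p21, =b=> p22
  p17 = a.(a.0)\{a} | (0 | 0 | d.0) has moves =a=> p20, =d=> p23
  p18 = a.(a.0)\{a} | (b.0 | 0 | 0) has moves =a=> p21, =b=> p23
  p19 = a.(a.0)\{a} | (0 | a.0 | 0) has moves =a=> p22, =a=> p23
  p20 = (a.0)\{a} | (0 | 0 | d.0) has moves =d=> p24
  p21 = (a.0)\{a} | (b.0 | 0 | 0) has moves =b=> p24
  p22 = (a.0)\{a} | (0 | a.0 | 0) has moves =a=> p24
  p23 = a.(a.0)\{a} | (0 | 0 | 0) has moves =a=> p24
  p24 = (a.0)\{a} | (0 | 0 | 0) has moves ∅
Reachable graph of Q (13 states):
  q0 = d.(a.(a.0)\{a} | (b.0 | 0 | b.d.0)) has moves =d=> q1
  q1 = a.(a.0)\{a} | (b.0 | 0 | b.d.0) has moves =a=> q2, =b=> q3, =b=> q4
  q2 = (a.0)\{a} | (b.0 | 0 | b.d.0) has moves =b=> q5, =b=> q6
  q3 = a.(a.0)\{a} | (0 | 0 | b.d.0) has moves =a=> q5, =b=> q7
  q4 = a.(a.0)\{a} | (b.0 | 0 | d.0) has moves =a=> q6, =b=> q7, =d=> q8
  q5 = (a.0)\{a} | (0 | 0 | b.d.0) has moves =b=> q9
  q6 = (a.0)\{a} | (b.0 | 0 | d.0) has moves =b=> q9, =d=> q10
  q7 = a.(a.0)\{a} | (0 | 0 | d.0) has moves =a=> q9, =d=> q11
  q8 = a.(a.0)\{a} | (b.0 | 0 | 0) has moves =a=> q10, =b=> q11
  q9 = (a.0)\{a} | (0 | 0 | d.0) has moves =d=> q12
  q10 = (a.0)\{a} | (b.0 | 0 | 0) has moves =b=> q12
  q11 = a.(a.0)\{a} | (0 | 0 | 0) has moves =a=> q12
  q12 = (a.0)\{a} | (0 | 0 | 0) has moves ∅
Trace ⟨daa⟩ through P, begin at {p0}:
  after d @ step 1: {p1}
  after a @ step 2: {p2, p3}
  after a @ step 3: {p6}
  P completes σ.
Trace ⟨daa⟩ through Q, begin at {q0}:
  after d @ step 1: {q1}
  after a @ step 2: {q2}
  after a @ step 3: ∅  — Q cannot continue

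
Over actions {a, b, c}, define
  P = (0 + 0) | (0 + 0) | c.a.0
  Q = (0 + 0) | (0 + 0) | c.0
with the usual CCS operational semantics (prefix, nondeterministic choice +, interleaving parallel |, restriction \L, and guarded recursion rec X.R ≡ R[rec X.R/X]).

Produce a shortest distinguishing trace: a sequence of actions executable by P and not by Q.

P's transition system — 3 states:
  u0 = (0 + 0) | (0 + 0) | c.a.0 has moves ··c··> u1
  u1 = (0 + 0) | (0 + 0) | a.0 has moves ··a··> u2
  u2 = (0 + 0) | (0 + 0) | 0 has moves ·
Q's transition system — 2 states:
  v0 = (0 + 0) | (0 + 0) | c.0 has moves ··c··> v1
  v1 = (0 + 0) | (0 + 0) | 0 has moves ·
Run σ = ⟨ca⟩ on P: start {u0}
  step 1 (c): {u1}
  step 2 (a): {u2}
  — P admits the full trace.
Run σ = ⟨ca⟩ on Q: start {v0}
  step 1 (c): {v1}
  step 2 (a): ∅ (Q stuck)

ca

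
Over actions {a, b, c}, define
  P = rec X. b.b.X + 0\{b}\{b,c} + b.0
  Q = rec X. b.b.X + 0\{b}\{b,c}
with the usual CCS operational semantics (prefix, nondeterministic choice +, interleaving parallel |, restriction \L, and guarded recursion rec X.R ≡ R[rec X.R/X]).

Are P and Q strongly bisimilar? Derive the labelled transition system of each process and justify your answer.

not bisimilar

P's transition system — 3 states:
  p0 = rec X. b.b.X + 0\{b}\{b,c} + b.0 | ··b··> p1, ··b··> p2
  p1 = 0 | deadlocked
  p2 = b.(rec X. b.b.X + 0\{b}\{b,c} + b.0) | ··b··> p0
Q's transition system — 2 states:
  q0 = rec X. b.b.X + 0\{b}\{b,c} | ··b··> q1
  q1 = b.(rec X. b.b.X + 0\{b}\{b,c}) | ··b··> q0
Bisimilarity quotient blocks:
  B0 = {p0}
  B1 = {p2}
  B2 = {p1}
  B3 = {q0, q1}
p0 ∈ B0, q0 ∈ B3 → different blocks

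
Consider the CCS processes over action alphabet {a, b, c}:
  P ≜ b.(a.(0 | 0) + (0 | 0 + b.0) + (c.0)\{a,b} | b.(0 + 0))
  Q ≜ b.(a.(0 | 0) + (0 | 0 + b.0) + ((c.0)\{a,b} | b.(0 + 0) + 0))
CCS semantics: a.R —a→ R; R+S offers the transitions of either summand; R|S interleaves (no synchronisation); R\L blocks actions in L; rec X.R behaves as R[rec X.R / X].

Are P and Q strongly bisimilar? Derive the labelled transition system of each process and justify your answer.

P ~ Q

LTS(P): 7 reachable states
  s0 = b.(a.(0 | 0) + (0 | 0 + b.0) + (c.0)\{a,b} | b.(0 + 0)) :: ··b··> s1
  s1 = a.(0 | 0) + (0 | 0 + b.0) + (c.0)\{a,b} | b.(0 + 0) :: ··a··> s2, ··b··> s3, ··b··> s4, ··c··> s5
  s2 = 0 | 0 :: ·
  s3 = (c.0)\{a,b} | (0 + 0) :: ··c··> s6
  s4 = 0 :: ·
  s5 = 0\{a,b} | b.(0 + 0) :: ··b··> s6
  s6 = 0\{a,b} | (0 + 0) :: ·
LTS(Q): 7 reachable states
  t0 = b.(a.(0 | 0) + (0 | 0 + b.0) + ((c.0)\{a,b} | b.(0 + 0) + 0)) :: ··b··> t1
  t1 = a.(0 | 0) + (0 | 0 + b.0) + ((c.0)\{a,b} | b.(0 + 0) + 0) :: ··a··> t2, ··b··> t3, ··b··> t4, ··c··> t5
  t2 = 0 | 0 :: ·
  t3 = (c.0)\{a,b} | (0 + 0) :: ··c··> t6
  t4 = 0 :: ·
  t5 = 0\{a,b} | b.(0 + 0) :: ··b··> t6
  t6 = 0\{a,b} | (0 + 0) :: ·
Bisimilarity quotient blocks:
  B0 = {s0, t0}
  B1 = {s1, t1}
  B2 = {s2, s4, s6, t2, t4, t6}
  B3 = {s3, t3}
  B4 = {s5, t5}
s0 ∈ B0, t0 ∈ B0 → same block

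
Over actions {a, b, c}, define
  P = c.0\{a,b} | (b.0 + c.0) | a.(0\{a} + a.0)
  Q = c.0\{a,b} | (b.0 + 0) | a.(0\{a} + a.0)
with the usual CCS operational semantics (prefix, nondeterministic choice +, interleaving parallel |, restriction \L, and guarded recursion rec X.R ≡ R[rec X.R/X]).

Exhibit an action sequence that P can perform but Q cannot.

LTS(P): 12 reachable states
  u0 = c.0\{a,b} | (b.0 + c.0) | a.(0\{a} + a.0) | =a=> u1, =b=> u2, =c=> u2, =c=> u3
  u1 = c.0\{a,b} | (b.0 + c.0) | (0\{a} + a.0) | =a=> u4, =b=> u5, =c=> u5, =c=> u6
  u2 = c.0\{a,b} | 0 | a.(0\{a} + a.0) | =a=> u5, =c=> u7
  u3 = 0\{a,b} | (b.0 + c.0) | a.(0\{a} + a.0) | =a=> u6, =b=> u7, =c=> u7
  u4 = c.0\{a,b} | (b.0 + c.0) | 0 | =b=> u8, =c=> u8, =c=> u9
  u5 = c.0\{a,b} | 0 | (0\{a} + a.0) | =a=> u8, =c=> u10
  u6 = 0\{a,b} | (b.0 + c.0) | (0\{a} + a.0) | =a=> u9, =b=> u10, =c=> u10
  u7 = 0\{a,b} | 0 | a.(0\{a} + a.0) | =a=> u10
  u8 = c.0\{a,b} | 0 | 0 | =c=> u11
  u9 = 0\{a,b} | (b.0 + c.0) | 0 | =b=> u11, =c=> u11
  u10 = 0\{a,b} | 0 | (0\{a} + a.0) | =a=> u11
  u11 = 0\{a,b} | 0 | 0 | deadlocked
LTS(Q): 12 reachable states
  v0 = c.0\{a,b} | (b.0 + 0) | a.(0\{a} + a.0) | =a=> v1, =b=> v2, =c=> v3
  v1 = c.0\{a,b} | (b.0 + 0) | (0\{a} + a.0) | =a=> v4, =b=> v5, =c=> v6
  v2 = c.0\{a,b} | 0 | a.(0\{a} + a.0) | =a=> v5, =c=> v7
  v3 = 0\{a,b} | (b.0 + 0) | a.(0\{a} + a.0) | =a=> v6, =b=> v7
  v4 = c.0\{a,b} | (b.0 + 0) | 0 | =b=> v8, =c=> v9
  v5 = c.0\{a,b} | 0 | (0\{a} + a.0) | =a=> v8, =c=> v10
  v6 = 0\{a,b} | (b.0 + 0) | (0\{a} + a.0) | =a=> v9, =b=> v10
  v7 = 0\{a,b} | 0 | a.(0\{a} + a.0) | =a=> v10
  v8 = c.0\{a,b} | 0 | 0 | =c=> v11
  v9 = 0\{a,b} | (b.0 + 0) | 0 | =b=> v11
  v10 = 0\{a,b} | 0 | (0\{a} + a.0) | =a=> v11
  v11 = 0\{a,b} | 0 | 0 | deadlocked
Executing cc from P (initial set {u0}):
  after c @ step 1: {u2, u3}
  after c @ step 2: {u7}
  P completes σ.
Executing cc from Q (initial set {v0}):
  after c @ step 1: {v3}
  after c @ step 2: ∅  — Q cannot continue

cc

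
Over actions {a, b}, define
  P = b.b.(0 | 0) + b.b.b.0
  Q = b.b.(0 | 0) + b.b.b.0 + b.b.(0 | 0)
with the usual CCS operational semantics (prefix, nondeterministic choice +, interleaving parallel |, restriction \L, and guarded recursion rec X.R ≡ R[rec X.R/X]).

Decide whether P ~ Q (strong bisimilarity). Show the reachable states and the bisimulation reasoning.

Reachable graph of P (6 states):
  p0 = b.b.(0 | 0) + b.b.b.0 :: ··b··> p1, ··b··> p2
  p1 = b.(0 | 0) :: ··b··> p3
  p2 = b.b.0 :: ··b··> p4
  p3 = 0 | 0 :: (no moves)
  p4 = b.0 :: ··b··> p5
  p5 = 0 :: (no moves)
Reachable graph of Q (6 states):
  q0 = b.b.(0 | 0) + b.b.b.0 + b.b.(0 | 0) :: ··b··> q1, ··b··> q2
  q1 = b.(0 | 0) :: ··b··> q3
  q2 = b.b.0 :: ··b··> q4
  q3 = 0 | 0 :: (no moves)
  q4 = b.0 :: ··b··> q5
  q5 = 0 :: (no moves)
Bisimilarity quotient blocks:
  B0 = {p0, q0}
  B1 = {p2, q2}
  B2 = {p1, p4, q1, q4}
  B3 = {p3, p5, q3, q5}
p0 ∈ B0, q0 ∈ B0 → same block

bisimilar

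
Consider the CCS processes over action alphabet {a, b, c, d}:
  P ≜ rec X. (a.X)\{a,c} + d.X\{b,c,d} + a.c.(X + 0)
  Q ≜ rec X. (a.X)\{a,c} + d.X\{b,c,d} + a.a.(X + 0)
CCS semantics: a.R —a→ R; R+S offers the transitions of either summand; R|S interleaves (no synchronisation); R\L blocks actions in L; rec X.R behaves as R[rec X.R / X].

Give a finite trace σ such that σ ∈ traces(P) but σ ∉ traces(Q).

ac

LTS(P): 5 reachable states
  m0 = rec X. (a.X)\{a,c} + d.X\{b,c,d} + a.c.(X + 0) has moves —a→ m1, —d→ m2
  m1 = c.((rec X. (a.X)\{a,c} + d.X\{b,c,d} + a.c.(X + 0)) + 0) has moves —c→ m3
  m2 = (rec X. (a.X)\{a,c} + d.X\{b,c,d} + a.c.(X + 0))\{b,c,d} has moves —a→ m4
  m3 = (rec X. (a.X)\{a,c} + d.X\{b,c,d} + a.c.(X + 0)) + 0 has moves —a→ m1, —d→ m2
  m4 = (c.((rec X. (a.X)\{a,c} + d.X\{b,c,d} + a.c.(X + 0)) + 0))\{b,c,d} has moves (no moves)
LTS(Q): 6 reachable states
  n0 = rec X. (a.X)\{a,c} + d.X\{b,c,d} + a.a.(X + 0) has moves —a→ n1, —d→ n2
  n1 = a.((rec X. (a.X)\{a,c} + d.X\{b,c,d} + a.a.(X + 0)) + 0) has moves —a→ n3
  n2 = (rec X. (a.X)\{a,c} + d.X\{b,c,d} + a.a.(X + 0))\{b,c,d} has moves —a→ n4
  n3 = (rec X. (a.X)\{a,c} + d.X\{b,c,d} + a.a.(X + 0)) + 0 has moves —a→ n1, —d→ n2
  n4 = (a.((rec X. (a.X)\{a,c} + d.X\{b,c,d} + a.a.(X + 0)) + 0))\{b,c,d} has moves —a→ n5
  n5 = ((rec X. (a.X)\{a,c} + d.X\{b,c,d} + a.a.(X + 0)) + 0)\{b,c,d} has moves —a→ n4
Executing ac from P (initial set {m0}):
  after a @ step 1: {m1}
  after c @ step 2: {m3}
  — P admits the full trace.
Executing ac from Q (initial set {n0}):
  after a @ step 1: {n1}
  after c @ step 2: no successor for Q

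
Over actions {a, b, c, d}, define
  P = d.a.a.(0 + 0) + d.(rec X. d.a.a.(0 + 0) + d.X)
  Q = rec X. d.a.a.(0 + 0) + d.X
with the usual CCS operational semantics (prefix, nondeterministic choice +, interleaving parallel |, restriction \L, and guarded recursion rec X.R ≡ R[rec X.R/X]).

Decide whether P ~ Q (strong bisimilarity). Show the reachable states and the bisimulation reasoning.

LTS(P): 5 reachable states
  p0 = d.a.a.(0 + 0) + d.(rec X. d.a.a.(0 + 0) + d.X) has moves -d-> p1, -d-> p2
  p1 = a.a.(0 + 0) has moves -a-> p3
  p2 = rec X. d.a.a.(0 + 0) + d.X has moves -d-> p1, -d-> p2
  p3 = a.(0 + 0) has moves -a-> p4
  p4 = 0 + 0 has moves ·
LTS(Q): 4 reachable states
  q0 = rec X. d.a.a.(0 + 0) + d.X has moves -d-> q0, -d-> q1
  q1 = a.a.(0 + 0) has moves -a-> q2
  q2 = a.(0 + 0) has moves -a-> q3
  q3 = 0 + 0 has moves ·
Bisimilarity quotient blocks:
  B0 = {p0, p2, q0}
  B1 = {p1, q1}
  B2 = {p3, q2}
  B3 = {p4, q3}
p0 ∈ B0, q0 ∈ B0 → same block

YES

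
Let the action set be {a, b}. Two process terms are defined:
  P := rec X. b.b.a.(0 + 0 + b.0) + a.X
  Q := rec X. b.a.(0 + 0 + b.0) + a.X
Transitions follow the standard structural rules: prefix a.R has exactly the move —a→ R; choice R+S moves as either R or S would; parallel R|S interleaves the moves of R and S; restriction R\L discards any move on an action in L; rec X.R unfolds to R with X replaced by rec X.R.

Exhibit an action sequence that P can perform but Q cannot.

Reachable graph of P (5 states):
  m0 = rec X. b.b.a.(0 + 0 + b.0) + a.X has moves =a=> m0, =b=> m1
  m1 = b.a.(0 + 0 + b.0) has moves =b=> m2
  m2 = a.(0 + 0 + b.0) has moves =a=> m3
  m3 = 0 + 0 + b.0 has moves =b=> m4
  m4 = 0 has moves deadlocked
Reachable graph of Q (4 states):
  n0 = rec X. b.a.(0 + 0 + b.0) + a.X has moves =a=> n0, =b=> n1
  n1 = a.(0 + 0 + b.0) has moves =a=> n2
  n2 = 0 + 0 + b.0 has moves =b=> n3
  n3 = 0 has moves deadlocked
Trace ⟨bb⟩ through P, begin at {m0}:
  step 1 (b): {m1}
  step 2 (b): {m2}
  P completes σ.
Trace ⟨bb⟩ through Q, begin at {n0}:
  step 1 (b): {n1}
  step 2 (b): no successor for Q

bb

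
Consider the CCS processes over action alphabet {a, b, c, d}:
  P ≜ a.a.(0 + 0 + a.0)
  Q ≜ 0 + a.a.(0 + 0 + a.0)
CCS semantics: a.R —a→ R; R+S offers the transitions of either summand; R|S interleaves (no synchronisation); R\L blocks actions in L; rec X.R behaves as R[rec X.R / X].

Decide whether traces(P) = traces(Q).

YES

P's transition system — 4 states:
  m0 = a.a.(0 + 0 + a.0) | =a=> m1
  m1 = a.(0 + 0 + a.0) | =a=> m2
  m2 = 0 + 0 + a.0 | =a=> m3
  m3 = 0 | (no moves)
Q's transition system — 4 states:
  n0 = 0 + a.a.(0 + 0 + a.0) | =a=> n1
  n1 = a.(0 + 0 + a.0) | =a=> n2
  n2 = 0 + 0 + a.0 | =a=> n3
  n3 = 0 | (no moves)
Coarsest stable partition (strong bisimilarity classes):
  B0 = {m0, n0}
  B1 = {m1, n1}
  B2 = {m2, n2}
  B3 = {m3, n3}
m0 ∈ B0, n0 ∈ B0 → same block
Bisimilar ⇒ trace-equivalent.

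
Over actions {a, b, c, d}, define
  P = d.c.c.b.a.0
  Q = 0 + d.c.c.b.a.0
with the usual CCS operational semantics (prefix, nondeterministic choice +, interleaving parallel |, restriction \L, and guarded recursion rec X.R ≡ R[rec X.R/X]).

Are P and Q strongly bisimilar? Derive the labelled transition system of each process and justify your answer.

P ~ Q

LTS(P): 6 reachable states
  u0 = d.c.c.b.a.0 ⊢ --d--▸ u1
  u1 = c.c.b.a.0 ⊢ --c--▸ u2
  u2 = c.b.a.0 ⊢ --c--▸ u3
  u3 = b.a.0 ⊢ --b--▸ u4
  u4 = a.0 ⊢ --a--▸ u5
  u5 = 0 ⊢ ∅
LTS(Q): 6 reachable states
  v0 = 0 + d.c.c.b.a.0 ⊢ --d--▸ v1
  v1 = c.c.b.a.0 ⊢ --c--▸ v2
  v2 = c.b.a.0 ⊢ --c--▸ v3
  v3 = b.a.0 ⊢ --b--▸ v4
  v4 = a.0 ⊢ --a--▸ v5
  v5 = 0 ⊢ ∅
Coarsest stable partition (strong bisimilarity classes):
  B0 = {u0, v0}
  B1 = {u1, v1}
  B2 = {u2, v2}
  B3 = {u3, v3}
  B4 = {u4, v4}
  B5 = {u5, v5}
u0 ∈ B0, v0 ∈ B0 → same block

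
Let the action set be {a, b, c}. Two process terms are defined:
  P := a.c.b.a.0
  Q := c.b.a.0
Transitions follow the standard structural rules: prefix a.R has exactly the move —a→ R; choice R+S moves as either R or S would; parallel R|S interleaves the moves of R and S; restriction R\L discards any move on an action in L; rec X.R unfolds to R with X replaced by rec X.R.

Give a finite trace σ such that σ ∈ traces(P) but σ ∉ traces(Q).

a

P's transition system — 5 states:
  m0 = a.c.b.a.0 | -a-> m1
  m1 = c.b.a.0 | -c-> m2
  m2 = b.a.0 | -b-> m3
  m3 = a.0 | -a-> m4
  m4 = 0 | ∅
Q's transition system — 4 states:
  n0 = c.b.a.0 | -c-> n1
  n1 = b.a.0 | -b-> n2
  n2 = a.0 | -a-> n3
  n3 = 0 | ∅
Run σ = ⟨a⟩ on P: start {m0}
  [1] a ⇒ {m1}
  P completes σ.
Run σ = ⟨a⟩ on Q: start {n0}
  [1] a ⇒ no successor for Q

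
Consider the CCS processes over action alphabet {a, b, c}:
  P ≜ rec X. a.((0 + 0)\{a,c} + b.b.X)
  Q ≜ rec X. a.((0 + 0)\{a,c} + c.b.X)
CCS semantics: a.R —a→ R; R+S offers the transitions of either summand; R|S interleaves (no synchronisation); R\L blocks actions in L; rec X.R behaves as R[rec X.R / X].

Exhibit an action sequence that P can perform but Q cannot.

ab

LTS(P): 3 reachable states
  s0 = rec X. a.((0 + 0)\{a,c} + b.b.X) → =a=> s1
  s1 = (0 + 0)\{a,c} + b.b.(rec X. a.((0 + 0)\{a,c} + b.b.X)) → =b=> s2
  s2 = b.(rec X. a.((0 + 0)\{a,c} + b.b.X)) → =b=> s0
LTS(Q): 3 reachable states
  t0 = rec X. a.((0 + 0)\{a,c} + c.b.X) → =a=> t1
  t1 = (0 + 0)\{a,c} + c.b.(rec X. a.((0 + 0)\{a,c} + c.b.X)) → =c=> t2
  t2 = b.(rec X. a.((0 + 0)\{a,c} + c.b.X)) → =b=> t0
Trace ⟨ab⟩ through P, begin at {s0}:
  [1] a ⇒ {s1}
  [2] b ⇒ {s2}
  ✓ P
Trace ⟨ab⟩ through Q, begin at {t0}:
  [1] a ⇒ {t1}
  [2] b ⇒ no successor for Q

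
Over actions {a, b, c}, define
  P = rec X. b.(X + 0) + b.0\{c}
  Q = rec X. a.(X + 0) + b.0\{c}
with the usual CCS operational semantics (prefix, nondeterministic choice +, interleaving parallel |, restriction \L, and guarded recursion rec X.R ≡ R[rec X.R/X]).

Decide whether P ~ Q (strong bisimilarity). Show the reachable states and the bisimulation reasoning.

NO

Reachable graph of P (3 states):
  p0 = rec X. b.(X + 0) + b.0\{c} → ··b··> p1, ··b··> p2
  p1 = (rec X. b.(X + 0) + b.0\{c}) + 0 → ··b··> p1, ··b··> p2
  p2 = 0\{c} → deadlocked
Reachable graph of Q (3 states):
  q0 = rec X. a.(X + 0) + b.0\{c} → ··a··> q1, ··b··> q2
  q1 = (rec X. a.(X + 0) + b.0\{c}) + 0 → ··a··> q1, ··b··> q2
  q2 = 0\{c} → deadlocked
Coarsest stable partition (strong bisimilarity classes):
  B0 = {p0, p1}
  B1 = {p2, q2}
  B2 = {q0, q1}
p0 ∈ B0, q0 ∈ B2 → different blocks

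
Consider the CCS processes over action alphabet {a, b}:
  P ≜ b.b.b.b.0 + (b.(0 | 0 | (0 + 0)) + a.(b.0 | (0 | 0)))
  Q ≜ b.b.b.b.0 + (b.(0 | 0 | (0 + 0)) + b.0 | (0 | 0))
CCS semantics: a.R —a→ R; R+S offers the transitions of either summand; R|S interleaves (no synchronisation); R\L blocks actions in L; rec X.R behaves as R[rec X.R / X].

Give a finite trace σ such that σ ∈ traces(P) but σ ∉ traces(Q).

Reachable graph of P (8 states):
  u0 = b.b.b.b.0 + (b.(0 | 0 | (0 + 0)) + a.(b.0 | (0 | 0))) → =a=> u1, =b=> u2, =b=> u3
  u1 = b.0 | (0 | 0) → =b=> u4
  u2 = 0 | 0 | (0 + 0) → stopped
  u3 = b.b.b.0 → =b=> u5
  u4 = 0 | (0 | 0) → stopped
  u5 = b.b.0 → =b=> u6
  u6 = b.0 → =b=> u7
  u7 = 0 → stopped
Reachable graph of Q (7 states):
  v0 = b.b.b.b.0 + (b.(0 | 0 | (0 + 0)) + b.0 | (0 | 0)) → =b=> v1, =b=> v2, =b=> v3
  v1 = 0 | (0 | 0) → stopped
  v2 = 0 | 0 | (0 + 0) → stopped
  v3 = b.b.b.0 → =b=> v4
  v4 = b.b.0 → =b=> v5
  v5 = b.0 → =b=> v6
  v6 = 0 → stopped
Trace ⟨a⟩ through P, begin at {u0}:
  step 1 (a): {u1}
  — P admits the full trace.
Trace ⟨a⟩ through Q, begin at {v0}:
  step 1 (a): ∅  — Q cannot continue

a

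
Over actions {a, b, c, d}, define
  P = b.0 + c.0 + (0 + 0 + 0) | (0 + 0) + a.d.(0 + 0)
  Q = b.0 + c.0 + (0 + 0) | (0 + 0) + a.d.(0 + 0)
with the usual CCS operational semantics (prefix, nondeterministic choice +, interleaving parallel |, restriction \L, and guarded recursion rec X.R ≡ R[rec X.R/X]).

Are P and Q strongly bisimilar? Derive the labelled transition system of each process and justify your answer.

Reachable graph of P (4 states):
  m0 = b.0 + c.0 + (0 + 0 + 0) | (0 + 0) + a.d.(0 + 0) :: -a-> m1, -b-> m2, -c-> m2
  m1 = d.(0 + 0) :: -d-> m3
  m2 = 0 :: deadlocked
  m3 = 0 + 0 :: deadlocked
Reachable graph of Q (4 states):
  n0 = b.0 + c.0 + (0 + 0) | (0 + 0) + a.d.(0 + 0) :: -a-> n1, -b-> n2, -c-> n2
  n1 = d.(0 + 0) :: -d-> n3
  n2 = 0 :: deadlocked
  n3 = 0 + 0 :: deadlocked
Partition-refinement fixed point:
  B0 = {m0, n0}
  B1 = {m1, n1}
  B2 = {m2, m3, n2, n3}
m0 ∈ B0, n0 ∈ B0 → same block

YES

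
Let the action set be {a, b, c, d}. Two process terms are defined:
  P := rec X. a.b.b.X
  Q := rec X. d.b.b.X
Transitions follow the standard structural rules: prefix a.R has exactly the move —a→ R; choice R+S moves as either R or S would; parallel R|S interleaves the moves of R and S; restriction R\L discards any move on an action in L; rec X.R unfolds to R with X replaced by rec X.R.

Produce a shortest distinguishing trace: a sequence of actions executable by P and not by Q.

LTS(P): 3 reachable states
  p0 = rec X. a.b.b.X | -a-> p1
  p1 = b.b.(rec X. a.b.b.X) | -b-> p2
  p2 = b.(rec X. a.b.b.X) | -b-> p0
LTS(Q): 3 reachable states
  q0 = rec X. d.b.b.X | -d-> q1
  q1 = b.b.(rec X. d.b.b.X) | -b-> q2
  q2 = b.(rec X. d.b.b.X) | -b-> q0
Trace ⟨a⟩ through P, begin at {p0}:
  step 1 (a): {p1}
  — P admits the full trace.
Trace ⟨a⟩ through Q, begin at {q0}:
  step 1 (a): ∅ (Q stuck)

a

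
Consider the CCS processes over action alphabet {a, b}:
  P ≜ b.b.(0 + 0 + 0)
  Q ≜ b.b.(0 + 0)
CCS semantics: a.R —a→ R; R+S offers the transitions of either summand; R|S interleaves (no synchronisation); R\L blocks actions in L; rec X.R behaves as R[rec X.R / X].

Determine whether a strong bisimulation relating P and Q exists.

Reachable graph of P (3 states):
  m0 = b.b.(0 + 0 + 0) | —b→ m1
  m1 = b.(0 + 0 + 0) | —b→ m2
  m2 = 0 + 0 + 0 | ∅
Reachable graph of Q (3 states):
  n0 = b.b.(0 + 0) | —b→ n1
  n1 = b.(0 + 0) | —b→ n2
  n2 = 0 + 0 | ∅
Coarsest stable partition (strong bisimilarity classes):
  B0 = {m0, n0}
  B1 = {m1, n1}
  B2 = {m2, n2}
m0 ∈ B0, n0 ∈ B0 → same block

P ~ Q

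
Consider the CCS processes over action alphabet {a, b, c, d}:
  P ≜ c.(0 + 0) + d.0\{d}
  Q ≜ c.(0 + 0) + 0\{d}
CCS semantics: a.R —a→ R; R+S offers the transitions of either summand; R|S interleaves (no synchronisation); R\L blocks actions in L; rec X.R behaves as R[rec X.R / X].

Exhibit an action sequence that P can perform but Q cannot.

d

P's transition system — 3 states:
  s0 = c.(0 + 0) + d.0\{d} ⊢ =c=> s1, =d=> s2
  s1 = 0 + 0 ⊢ ·
  s2 = 0\{d} ⊢ ·
Q's transition system — 2 states:
  t0 = c.(0 + 0) + 0\{d} ⊢ =c=> t1
  t1 = 0 + 0 ⊢ ·
Executing d from P (initial set {s0}):
  [1] d ⇒ {s2}
  — P admits the full trace.
Executing d from Q (initial set {t0}):
  [1] d ⇒ no successor for Q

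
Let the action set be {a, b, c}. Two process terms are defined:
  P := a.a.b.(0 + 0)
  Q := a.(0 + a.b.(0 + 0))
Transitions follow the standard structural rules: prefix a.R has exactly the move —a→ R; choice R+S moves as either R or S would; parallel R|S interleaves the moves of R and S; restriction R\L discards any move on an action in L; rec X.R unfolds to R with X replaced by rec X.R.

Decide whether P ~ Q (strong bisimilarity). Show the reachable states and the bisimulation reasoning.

Reachable graph of P (4 states):
  u0 = a.a.b.(0 + 0) | ··a··> u1
  u1 = a.b.(0 + 0) | ··a··> u2
  u2 = b.(0 + 0) | ··b··> u3
  u3 = 0 + 0 | (no moves)
Reachable graph of Q (4 states):
  v0 = a.(0 + a.b.(0 + 0)) | ··a··> v1
  v1 = 0 + a.b.(0 + 0) | ··a··> v2
  v2 = b.(0 + 0) | ··b··> v3
  v3 = 0 + 0 | (no moves)
Partition-refinement fixed point:
  B0 = {u0, v0}
  B1 = {u1, v1}
  B2 = {u2, v2}
  B3 = {u3, v3}
u0 ∈ B0, v0 ∈ B0 → same block

bisimilar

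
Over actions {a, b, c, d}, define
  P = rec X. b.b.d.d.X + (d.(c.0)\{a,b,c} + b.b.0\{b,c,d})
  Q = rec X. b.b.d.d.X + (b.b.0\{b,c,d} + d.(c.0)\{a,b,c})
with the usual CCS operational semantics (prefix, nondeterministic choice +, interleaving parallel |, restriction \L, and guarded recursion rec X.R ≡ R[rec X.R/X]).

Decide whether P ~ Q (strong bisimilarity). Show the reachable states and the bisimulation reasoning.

P's transition system — 7 states:
  m0 = rec X. b.b.d.d.X + (d.(c.0)\{a,b,c} + b.b.0\{b,c,d}) :: -b-> m1, -b-> m2, -d-> m3
  m1 = b.0\{b,c,d} :: -b-> m4
  m2 = b.d.d.(rec X. b.b.d.d.X + (d.(c.0)\{a,b,c} + b.b.0\{b,c,d})) :: -b-> m5
  m3 = (c.0)\{a,b,c} :: deadlocked
  m4 = 0\{b,c,d} :: deadlocked
  m5 = d.d.(rec X. b.b.d.d.X + (d.(c.0)\{a,b,c} + b.b.0\{b,c,d})) :: -d-> m6
  m6 = d.(rec X. b.b.d.d.X + (d.(c.0)\{a,b,c} + b.b.0\{b,c,d})) :: -d-> m0
Q's transition system — 7 states:
  n0 = rec X. b.b.d.d.X + (b.b.0\{b,c,d} + d.(c.0)\{a,b,c}) :: -b-> n1, -b-> n2, -d-> n3
  n1 = b.0\{b,c,d} :: -b-> n4
  n2 = b.d.d.(rec X. b.b.d.d.X + (b.b.0\{b,c,d} + d.(c.0)\{a,b,c})) :: -b-> n5
  n3 = (c.0)\{a,b,c} :: deadlocked
  n4 = 0\{b,c,d} :: deadlocked
  n5 = d.d.(rec X. b.b.d.d.X + (b.b.0\{b,c,d} + d.(c.0)\{a,b,c})) :: -d-> n6
  n6 = d.(rec X. b.b.d.d.X + (b.b.0\{b,c,d} + d.(c.0)\{a,b,c})) :: -d-> n0
Coarsest stable partition (strong bisimilarity classes):
  B0 = {m0, n0}
  B1 = {m2, n2}
  B2 = {m5, n5}
  B3 = {m6, n6}
  B4 = {m1, n1}
  B5 = {m3, m4, n3, n4}
m0 ∈ B0, n0 ∈ B0 → same block

P ~ Q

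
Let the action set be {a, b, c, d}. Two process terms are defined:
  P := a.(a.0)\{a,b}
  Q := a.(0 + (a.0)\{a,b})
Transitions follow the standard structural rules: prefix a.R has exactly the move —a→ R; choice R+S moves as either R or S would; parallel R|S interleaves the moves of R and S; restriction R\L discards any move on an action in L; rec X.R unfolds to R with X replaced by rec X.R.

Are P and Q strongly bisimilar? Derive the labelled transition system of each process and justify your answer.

LTS(P): 2 reachable states
  m0 = a.(a.0)\{a,b} | =a=> m1
  m1 = (a.0)\{a,b} | stopped
LTS(Q): 2 reachable states
  n0 = a.(0 + (a.0)\{a,b}) | =a=> n1
  n1 = 0 + (a.0)\{a,b} | stopped
Coarsest stable partition (strong bisimilarity classes):
  B0 = {m0, n0}
  B1 = {m1, n1}
m0 ∈ B0, n0 ∈ B0 → same block

YES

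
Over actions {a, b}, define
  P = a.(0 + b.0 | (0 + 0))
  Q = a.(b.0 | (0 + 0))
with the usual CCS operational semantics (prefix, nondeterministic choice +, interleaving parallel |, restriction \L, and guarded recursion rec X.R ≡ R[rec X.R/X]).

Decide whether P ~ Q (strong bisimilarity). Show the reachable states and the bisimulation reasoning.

LTS(P): 3 reachable states
  m0 = a.(0 + b.0 | (0 + 0)) has moves —a→ m1
  m1 = 0 + b.0 | (0 + 0) has moves —b→ m2
  m2 = 0 | (0 + 0) has moves (no moves)
LTS(Q): 3 reachable states
  n0 = a.(b.0 | (0 + 0)) has moves —a→ n1
  n1 = b.0 | (0 + 0) has moves —b→ n2
  n2 = 0 | (0 + 0) has moves (no moves)
Coarsest stable partition (strong bisimilarity classes):
  B0 = {m0, n0}
  B1 = {m1, n1}
  B2 = {m2, n2}
m0 ∈ B0, n0 ∈ B0 → same block

YES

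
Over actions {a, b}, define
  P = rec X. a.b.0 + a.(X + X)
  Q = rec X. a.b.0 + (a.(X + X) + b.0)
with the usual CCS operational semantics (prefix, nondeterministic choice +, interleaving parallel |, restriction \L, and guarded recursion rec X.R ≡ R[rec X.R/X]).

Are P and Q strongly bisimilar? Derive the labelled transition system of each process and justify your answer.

LTS(P): 4 reachable states
  s0 = rec X. a.b.0 + a.(X + X) ⊢ =a=> s1, =a=> s2
  s1 = (rec X. a.b.0 + a.(X + X)) + (rec X. a.b.0 + a.(X + X)) ⊢ =a=> s1, =a=> s2
  s2 = b.0 ⊢ =b=> s3
  s3 = 0 ⊢ (no moves)
LTS(Q): 4 reachable states
  t0 = rec X. a.b.0 + (a.(X + X) + b.0) ⊢ =a=> t1, =a=> t2, =b=> t3
  t1 = (rec X. a.b.0 + (a.(X + X) + b.0)) + (rec X. a.b.0 + (a.(X + X) + b.0)) ⊢ =a=> t1, =a=> t2, =b=> t3
  t2 = b.0 ⊢ =b=> t3
  t3 = 0 ⊢ (no moves)
Coarsest stable partition (strong bisimilarity classes):
  B0 = {s0, s1}
  B1 = {s2, t2}
  B2 = {s3, t3}
  B3 = {t0, t1}
s0 ∈ B0, t0 ∈ B3 → different blocks

P ≁ Q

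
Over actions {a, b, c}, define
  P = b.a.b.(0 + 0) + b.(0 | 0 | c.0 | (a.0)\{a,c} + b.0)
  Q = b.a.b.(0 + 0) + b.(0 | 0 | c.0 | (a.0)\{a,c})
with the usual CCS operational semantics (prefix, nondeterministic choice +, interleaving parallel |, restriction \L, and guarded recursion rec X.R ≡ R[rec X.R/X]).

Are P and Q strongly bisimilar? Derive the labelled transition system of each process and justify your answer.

LTS(P): 7 reachable states
  p0 = b.a.b.(0 + 0) + b.(0 | 0 | c.0 | (a.0)\{a,c} + b.0) ⊢ =b=> p1, =b=> p2
  p1 = 0 | 0 | c.0 | (a.0)\{a,c} + b.0 ⊢ =b=> p3, =c=> p4
  p2 = a.b.(0 + 0) ⊢ =a=> p5
  p3 = 0 ⊢ ∅
  p4 = 0 | 0 | 0 | (a.0)\{a,c} ⊢ ∅
  p5 = b.(0 + 0) ⊢ =b=> p6
  p6 = 0 + 0 ⊢ ∅
LTS(Q): 6 reachable states
  q0 = b.a.b.(0 + 0) + b.(0 | 0 | c.0 | (a.0)\{a,c}) ⊢ =b=> q1, =b=> q2
  q1 = 0 | 0 | c.0 | (a.0)\{a,c} ⊢ =c=> q3
  q2 = a.b.(0 + 0) ⊢ =a=> q4
  q3 = 0 | 0 | 0 | (a.0)\{a,c} ⊢ ∅
  q4 = b.(0 + 0) ⊢ =b=> q5
  q5 = 0 + 0 ⊢ ∅
Partition-refinement fixed point:
  B0 = {p0}
  B1 = {p1}
  B2 = {p3, p4, p6, q3, q5}
  B3 = {p2, q2}
  B4 = {p5, q4}
  B5 = {q0}
  B6 = {q1}
p0 ∈ B0, q0 ∈ B5 → different blocks

NO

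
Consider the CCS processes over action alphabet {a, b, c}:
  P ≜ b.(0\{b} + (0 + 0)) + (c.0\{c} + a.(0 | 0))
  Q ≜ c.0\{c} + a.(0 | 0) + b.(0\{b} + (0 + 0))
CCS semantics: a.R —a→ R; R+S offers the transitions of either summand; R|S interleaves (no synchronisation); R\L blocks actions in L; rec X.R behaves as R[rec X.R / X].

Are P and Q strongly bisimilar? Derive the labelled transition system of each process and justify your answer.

LTS(P): 4 reachable states
  s0 = b.(0\{b} + (0 + 0)) + (c.0\{c} + a.(0 | 0)) → —a→ s1, —b→ s2, —c→ s3
  s1 = 0 | 0 → (no moves)
  s2 = 0\{b} + (0 + 0) → (no moves)
  s3 = 0\{c} → (no moves)
LTS(Q): 4 reachable states
  t0 = c.0\{c} + a.(0 | 0) + b.(0\{b} + (0 + 0)) → —a→ t1, —b→ t2, —c→ t3
  t1 = 0 | 0 → (no moves)
  t2 = 0\{b} + (0 + 0) → (no moves)
  t3 = 0\{c} → (no moves)
Bisimilarity quotient blocks:
  B0 = {s0, t0}
  B1 = {s1, s2, s3, t1, t2, t3}
s0 ∈ B0, t0 ∈ B0 → same block

P ~ Q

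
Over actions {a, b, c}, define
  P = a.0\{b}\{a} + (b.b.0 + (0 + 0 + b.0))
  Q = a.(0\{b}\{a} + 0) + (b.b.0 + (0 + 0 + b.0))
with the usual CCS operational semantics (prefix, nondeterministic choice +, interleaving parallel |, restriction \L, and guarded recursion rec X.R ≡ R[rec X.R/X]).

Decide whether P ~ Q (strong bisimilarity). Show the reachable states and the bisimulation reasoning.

Reachable graph of P (4 states):
  s0 = a.0\{b}\{a} + (b.b.0 + (0 + 0 + b.0)) | —a→ s1, —b→ s2, —b→ s3
  s1 = 0\{b}\{a} | (no moves)
  s2 = 0 | (no moves)
  s3 = b.0 | —b→ s2
Reachable graph of Q (4 states):
  t0 = a.(0\{b}\{a} + 0) + (b.b.0 + (0 + 0 + b.0)) | —a→ t1, —b→ t2, —b→ t3
  t1 = 0\{b}\{a} + 0 | (no moves)
  t2 = 0 | (no moves)
  t3 = b.0 | —b→ t2
Partition-refinement fixed point:
  B0 = {s0, t0}
  B1 = {s1, s2, t1, t2}
  B2 = {s3, t3}
s0 ∈ B0, t0 ∈ B0 → same block

YES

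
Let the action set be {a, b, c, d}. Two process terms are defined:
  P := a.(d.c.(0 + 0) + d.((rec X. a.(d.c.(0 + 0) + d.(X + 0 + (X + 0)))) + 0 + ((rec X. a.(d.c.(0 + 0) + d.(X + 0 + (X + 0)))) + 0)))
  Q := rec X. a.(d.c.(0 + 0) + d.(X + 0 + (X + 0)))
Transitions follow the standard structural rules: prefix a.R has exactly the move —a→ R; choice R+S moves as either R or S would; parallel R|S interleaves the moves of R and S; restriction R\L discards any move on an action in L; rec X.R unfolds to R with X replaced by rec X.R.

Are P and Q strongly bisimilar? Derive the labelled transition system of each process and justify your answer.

YES

Reachable graph of P (5 states):
  s0 = a.(d.c.(0 + 0) + d.((rec X. a.(d.c.(0 + 0) + d.(X + 0 + (X + 0)))) + 0 + ((rec X. a.(d.c.(0 + 0) + d.(X + 0 + (X + 0)))) + 0))) | --a--▸ s1
  s1 = d.c.(0 + 0) + d.((rec X. a.(d.c.(0 + 0) + d.(X + 0 + (X + 0)))) + 0 + ((rec X. a.(d.c.(0 + 0) + d.(X + 0 + (X + 0)))) + 0)) | --d--▸ s2, --d--▸ s3
  s2 = (rec X. a.(d.c.(0 + 0) + d.(X + 0 + (X + 0)))) + 0 + ((rec X. a.(d.c.(0 + 0) + d.(X + 0 + (X + 0)))) + 0) | --a--▸ s1
  s3 = c.(0 + 0) | --c--▸ s4
  s4 = 0 + 0 | deadlocked
Reachable graph of Q (5 states):
  t0 = rec X. a.(d.c.(0 + 0) + d.(X + 0 + (X + 0))) | --a--▸ t1
  t1 = d.c.(0 + 0) + d.((rec X. a.(d.c.(0 + 0) + d.(X + 0 + (X + 0)))) + 0 + ((rec X. a.(d.c.(0 + 0) + d.(X + 0 + (X + 0)))) + 0)) | --d--▸ t2, --d--▸ t3
  t2 = (rec X. a.(d.c.(0 + 0) + d.(X + 0 + (X + 0)))) + 0 + ((rec X. a.(d.c.(0 + 0) + d.(X + 0 + (X + 0)))) + 0) | --a--▸ t1
  t3 = c.(0 + 0) | --c--▸ t4
  t4 = 0 + 0 | deadlocked
Bisimilarity quotient blocks:
  B0 = {s0, s2, t0, t2}
  B1 = {s1, t1}
  B2 = {s3, t3}
  B3 = {s4, t4}
s0 ∈ B0, t0 ∈ B0 → same block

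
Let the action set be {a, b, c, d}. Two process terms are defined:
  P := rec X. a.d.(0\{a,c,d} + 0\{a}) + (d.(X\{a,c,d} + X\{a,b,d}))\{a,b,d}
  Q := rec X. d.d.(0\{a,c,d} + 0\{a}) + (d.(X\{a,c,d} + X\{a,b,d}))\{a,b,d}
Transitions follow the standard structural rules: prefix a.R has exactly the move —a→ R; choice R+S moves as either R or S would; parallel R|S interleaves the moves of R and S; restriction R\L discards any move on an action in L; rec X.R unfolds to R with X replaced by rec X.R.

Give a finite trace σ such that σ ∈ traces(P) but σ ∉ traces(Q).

P's transition system — 3 states:
  m0 = rec X. a.d.(0\{a,c,d} + 0\{a}) + (d.(X\{a,c,d} + X\{a,b,d}))\{a,b,d} :: ··a··> m1
  m1 = d.(0\{a,c,d} + 0\{a}) :: ··d··> m2
  m2 = 0\{a,c,d} + 0\{a} :: ·
Q's transition system — 3 states:
  n0 = rec X. d.d.(0\{a,c,d} + 0\{a}) + (d.(X\{a,c,d} + X\{a,b,d}))\{a,b,d} :: ··d··> n1
  n1 = d.(0\{a,c,d} + 0\{a}) :: ··d··> n2
  n2 = 0\{a,c,d} + 0\{a} :: ·
Executing a from P (initial set {m0}):
  [1] a ⇒ {m1}
  — P admits the full trace.
Executing a from Q (initial set {n0}):
  [1] a ⇒ no successor for Q

a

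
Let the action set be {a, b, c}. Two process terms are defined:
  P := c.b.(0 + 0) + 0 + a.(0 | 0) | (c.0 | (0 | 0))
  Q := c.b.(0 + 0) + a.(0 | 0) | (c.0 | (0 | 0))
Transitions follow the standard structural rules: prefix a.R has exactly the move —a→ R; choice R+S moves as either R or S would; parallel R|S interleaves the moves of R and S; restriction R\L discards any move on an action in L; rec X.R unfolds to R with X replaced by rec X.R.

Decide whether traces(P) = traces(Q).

traces(P) = traces(Q)

P's transition system — 6 states:
  m0 = c.b.(0 + 0) + 0 + a.(0 | 0) | (c.0 | (0 | 0)) has moves --a--▸ m1, --c--▸ m2, --c--▸ m3
  m1 = 0 | 0 | (c.0 | (0 | 0)) has moves --c--▸ m4
  m2 = a.(0 | 0) | (0 | (0 | 0)) has moves --a--▸ m4
  m3 = b.(0 + 0) has moves --b--▸ m5
  m4 = 0 | 0 | (0 | (0 | 0)) has moves (no moves)
  m5 = 0 + 0 has moves (no moves)
Q's transition system — 6 states:
  n0 = c.b.(0 + 0) + a.(0 | 0) | (c.0 | (0 | 0)) has moves --a--▸ n1, --c--▸ n2, --c--▸ n3
  n1 = 0 | 0 | (c.0 | (0 | 0)) has moves --c--▸ n4
  n2 = a.(0 | 0) | (0 | (0 | 0)) has moves --a--▸ n4
  n3 = b.(0 + 0) has moves --b--▸ n5
  n4 = 0 | 0 | (0 | (0 | 0)) has moves (no moves)
  n5 = 0 + 0 has moves (no moves)
Partition-refinement fixed point:
  B0 = {m0, n0}
  B1 = {m3, n3}
  B2 = {m4, m5, n4, n5}
  B3 = {m1, n1}
  B4 = {m2, n2}
m0 ∈ B0, n0 ∈ B0 → same block
Bisimilar ⇒ trace-equivalent.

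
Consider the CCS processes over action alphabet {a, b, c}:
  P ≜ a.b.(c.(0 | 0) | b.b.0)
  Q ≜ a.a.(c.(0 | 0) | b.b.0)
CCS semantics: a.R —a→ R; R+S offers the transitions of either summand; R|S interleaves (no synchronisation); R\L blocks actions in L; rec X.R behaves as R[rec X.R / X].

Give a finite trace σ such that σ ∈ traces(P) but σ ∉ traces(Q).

Reachable graph of P (8 states):
  m0 = a.b.(c.(0 | 0) | b.b.0) | =a=> m1
  m1 = b.(c.(0 | 0) | b.b.0) | =b=> m2
  m2 = c.(0 | 0) | b.b.0 | =b=> m3, =c=> m4
  m3 = c.(0 | 0) | b.0 | =b=> m5, =c=> m6
  m4 = 0 | 0 | b.b.0 | =b=> m6
  m5 = c.(0 | 0) | 0 | =c=> m7
  m6 = 0 | 0 | b.0 | =b=> m7
  m7 = 0 | 0 | 0 | deadlocked
Reachable graph of Q (8 states):
  n0 = a.a.(c.(0 | 0) | b.b.0) | =a=> n1
  n1 = a.(c.(0 | 0) | b.b.0) | =a=> n2
  n2 = c.(0 | 0) | b.b.0 | =b=> n3, =c=> n4
  n3 = c.(0 | 0) | b.0 | =b=> n5, =c=> n6
  n4 = 0 | 0 | b.b.0 | =b=> n6
  n5 = c.(0 | 0) | 0 | =c=> n7
  n6 = 0 | 0 | b.0 | =b=> n7
  n7 = 0 | 0 | 0 | deadlocked
Run σ = ⟨ab⟩ on P: start {m0}
  after a @ step 1: {m1}
  after b @ step 2: {m2}
  P completes σ.
Run σ = ⟨ab⟩ on Q: start {n0}
  after a @ step 1: {n1}
  after b @ step 2: no successor for Q

ab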